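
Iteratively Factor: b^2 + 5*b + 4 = (b + 1)*(b + 4)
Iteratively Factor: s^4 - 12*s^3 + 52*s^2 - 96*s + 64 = (s - 4)*(s^3 - 8*s^2 + 20*s - 16) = (s - 4)*(s - 2)*(s^2 - 6*s + 8) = (s - 4)^2*(s - 2)*(s - 2)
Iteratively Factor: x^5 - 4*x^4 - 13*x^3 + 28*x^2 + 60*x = (x + 2)*(x^4 - 6*x^3 - x^2 + 30*x) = (x - 3)*(x + 2)*(x^3 - 3*x^2 - 10*x) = x*(x - 3)*(x + 2)*(x^2 - 3*x - 10) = x*(x - 5)*(x - 3)*(x + 2)*(x + 2)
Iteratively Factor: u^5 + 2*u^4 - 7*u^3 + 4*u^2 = (u - 1)*(u^4 + 3*u^3 - 4*u^2) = u*(u - 1)*(u^3 + 3*u^2 - 4*u) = u*(u - 1)*(u + 4)*(u^2 - u) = u^2*(u - 1)*(u + 4)*(u - 1)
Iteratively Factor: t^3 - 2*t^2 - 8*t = (t + 2)*(t^2 - 4*t) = (t - 4)*(t + 2)*(t)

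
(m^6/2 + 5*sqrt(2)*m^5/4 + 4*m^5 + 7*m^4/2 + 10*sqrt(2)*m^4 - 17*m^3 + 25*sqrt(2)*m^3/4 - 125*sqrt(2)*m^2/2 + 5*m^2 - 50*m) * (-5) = -5*m^6/2 - 20*m^5 - 25*sqrt(2)*m^5/4 - 50*sqrt(2)*m^4 - 35*m^4/2 - 125*sqrt(2)*m^3/4 + 85*m^3 - 25*m^2 + 625*sqrt(2)*m^2/2 + 250*m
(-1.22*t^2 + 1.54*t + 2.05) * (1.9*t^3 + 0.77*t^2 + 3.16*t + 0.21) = -2.318*t^5 + 1.9866*t^4 + 1.2256*t^3 + 6.1887*t^2 + 6.8014*t + 0.4305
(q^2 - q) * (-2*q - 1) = -2*q^3 + q^2 + q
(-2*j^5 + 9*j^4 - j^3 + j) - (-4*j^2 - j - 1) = -2*j^5 + 9*j^4 - j^3 + 4*j^2 + 2*j + 1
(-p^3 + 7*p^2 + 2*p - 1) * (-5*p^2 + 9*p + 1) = 5*p^5 - 44*p^4 + 52*p^3 + 30*p^2 - 7*p - 1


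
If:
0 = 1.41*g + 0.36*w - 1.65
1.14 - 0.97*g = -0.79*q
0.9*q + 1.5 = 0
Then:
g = -0.18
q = -1.67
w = 5.30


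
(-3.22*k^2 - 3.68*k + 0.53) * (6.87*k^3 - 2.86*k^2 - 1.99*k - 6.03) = -22.1214*k^5 - 16.0724*k^4 + 20.5737*k^3 + 25.224*k^2 + 21.1357*k - 3.1959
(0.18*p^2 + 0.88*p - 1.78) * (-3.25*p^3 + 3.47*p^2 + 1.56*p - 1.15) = -0.585*p^5 - 2.2354*p^4 + 9.1194*p^3 - 5.0108*p^2 - 3.7888*p + 2.047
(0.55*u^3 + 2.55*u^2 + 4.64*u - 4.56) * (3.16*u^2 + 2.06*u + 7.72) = 1.738*u^5 + 9.191*u^4 + 24.1614*u^3 + 14.8348*u^2 + 26.4272*u - 35.2032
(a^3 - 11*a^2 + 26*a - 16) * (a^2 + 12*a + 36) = a^5 + a^4 - 70*a^3 - 100*a^2 + 744*a - 576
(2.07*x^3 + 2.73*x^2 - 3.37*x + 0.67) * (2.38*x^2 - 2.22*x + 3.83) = 4.9266*x^5 + 1.902*x^4 - 6.1531*x^3 + 19.5319*x^2 - 14.3945*x + 2.5661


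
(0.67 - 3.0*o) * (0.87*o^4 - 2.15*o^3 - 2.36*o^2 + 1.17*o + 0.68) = -2.61*o^5 + 7.0329*o^4 + 5.6395*o^3 - 5.0912*o^2 - 1.2561*o + 0.4556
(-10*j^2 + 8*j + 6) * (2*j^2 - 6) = -20*j^4 + 16*j^3 + 72*j^2 - 48*j - 36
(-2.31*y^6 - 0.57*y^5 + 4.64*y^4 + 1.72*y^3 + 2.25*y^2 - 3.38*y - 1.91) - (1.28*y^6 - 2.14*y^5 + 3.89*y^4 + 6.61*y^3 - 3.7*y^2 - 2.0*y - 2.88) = -3.59*y^6 + 1.57*y^5 + 0.75*y^4 - 4.89*y^3 + 5.95*y^2 - 1.38*y + 0.97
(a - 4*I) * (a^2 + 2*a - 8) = a^3 + 2*a^2 - 4*I*a^2 - 8*a - 8*I*a + 32*I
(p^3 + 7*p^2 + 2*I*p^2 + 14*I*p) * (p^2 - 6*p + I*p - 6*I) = p^5 + p^4 + 3*I*p^4 - 44*p^3 + 3*I*p^3 - 2*p^2 - 126*I*p^2 + 84*p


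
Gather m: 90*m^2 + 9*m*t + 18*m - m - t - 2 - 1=90*m^2 + m*(9*t + 17) - t - 3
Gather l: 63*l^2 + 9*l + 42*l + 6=63*l^2 + 51*l + 6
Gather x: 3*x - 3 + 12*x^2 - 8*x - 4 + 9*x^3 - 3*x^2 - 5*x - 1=9*x^3 + 9*x^2 - 10*x - 8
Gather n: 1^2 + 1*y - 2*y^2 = -2*y^2 + y + 1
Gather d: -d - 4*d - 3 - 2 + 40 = 35 - 5*d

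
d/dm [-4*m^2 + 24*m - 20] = 24 - 8*m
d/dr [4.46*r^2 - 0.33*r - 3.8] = 8.92*r - 0.33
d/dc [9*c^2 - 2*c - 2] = 18*c - 2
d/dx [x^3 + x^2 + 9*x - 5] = 3*x^2 + 2*x + 9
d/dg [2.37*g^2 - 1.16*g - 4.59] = 4.74*g - 1.16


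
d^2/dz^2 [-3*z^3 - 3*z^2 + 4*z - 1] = -18*z - 6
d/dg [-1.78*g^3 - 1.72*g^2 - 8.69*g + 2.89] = -5.34*g^2 - 3.44*g - 8.69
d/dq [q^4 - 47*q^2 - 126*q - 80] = 4*q^3 - 94*q - 126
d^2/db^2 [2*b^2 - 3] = 4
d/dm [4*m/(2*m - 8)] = -8/(m - 4)^2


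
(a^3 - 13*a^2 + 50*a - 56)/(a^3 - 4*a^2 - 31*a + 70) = (a - 4)/(a + 5)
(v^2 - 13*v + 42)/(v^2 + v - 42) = (v - 7)/(v + 7)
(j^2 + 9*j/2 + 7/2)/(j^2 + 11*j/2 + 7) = (j + 1)/(j + 2)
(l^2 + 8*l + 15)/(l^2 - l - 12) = (l + 5)/(l - 4)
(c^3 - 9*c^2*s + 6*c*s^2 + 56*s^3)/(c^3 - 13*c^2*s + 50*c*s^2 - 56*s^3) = (-c - 2*s)/(-c + 2*s)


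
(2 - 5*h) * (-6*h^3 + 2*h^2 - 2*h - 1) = 30*h^4 - 22*h^3 + 14*h^2 + h - 2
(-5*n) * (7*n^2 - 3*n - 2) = -35*n^3 + 15*n^2 + 10*n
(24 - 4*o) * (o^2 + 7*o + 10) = -4*o^3 - 4*o^2 + 128*o + 240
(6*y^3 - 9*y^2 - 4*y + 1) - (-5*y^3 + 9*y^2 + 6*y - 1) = 11*y^3 - 18*y^2 - 10*y + 2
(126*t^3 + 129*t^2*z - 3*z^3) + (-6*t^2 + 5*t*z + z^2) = 126*t^3 + 129*t^2*z - 6*t^2 + 5*t*z - 3*z^3 + z^2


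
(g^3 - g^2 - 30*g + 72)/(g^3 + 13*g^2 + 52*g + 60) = (g^2 - 7*g + 12)/(g^2 + 7*g + 10)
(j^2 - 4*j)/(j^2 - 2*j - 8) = j/(j + 2)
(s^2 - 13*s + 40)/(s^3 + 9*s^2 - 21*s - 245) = (s - 8)/(s^2 + 14*s + 49)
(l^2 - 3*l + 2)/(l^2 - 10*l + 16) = (l - 1)/(l - 8)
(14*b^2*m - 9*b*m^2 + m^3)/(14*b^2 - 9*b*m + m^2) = m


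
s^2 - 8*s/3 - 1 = (s - 3)*(s + 1/3)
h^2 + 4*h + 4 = (h + 2)^2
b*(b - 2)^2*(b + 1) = b^4 - 3*b^3 + 4*b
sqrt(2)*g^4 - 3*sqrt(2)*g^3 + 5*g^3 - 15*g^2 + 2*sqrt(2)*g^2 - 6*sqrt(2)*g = g*(g - 3)*(g + 2*sqrt(2))*(sqrt(2)*g + 1)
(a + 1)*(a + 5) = a^2 + 6*a + 5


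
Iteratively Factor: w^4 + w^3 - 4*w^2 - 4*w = (w - 2)*(w^3 + 3*w^2 + 2*w) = (w - 2)*(w + 1)*(w^2 + 2*w) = (w - 2)*(w + 1)*(w + 2)*(w)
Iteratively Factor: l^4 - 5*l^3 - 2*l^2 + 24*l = (l)*(l^3 - 5*l^2 - 2*l + 24) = l*(l + 2)*(l^2 - 7*l + 12) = l*(l - 4)*(l + 2)*(l - 3)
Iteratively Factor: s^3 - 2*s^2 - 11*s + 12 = (s + 3)*(s^2 - 5*s + 4) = (s - 4)*(s + 3)*(s - 1)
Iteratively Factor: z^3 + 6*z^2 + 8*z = (z)*(z^2 + 6*z + 8) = z*(z + 4)*(z + 2)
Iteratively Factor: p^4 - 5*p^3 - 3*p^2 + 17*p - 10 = (p - 1)*(p^3 - 4*p^2 - 7*p + 10) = (p - 5)*(p - 1)*(p^2 + p - 2) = (p - 5)*(p - 1)^2*(p + 2)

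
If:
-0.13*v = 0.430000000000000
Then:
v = -3.31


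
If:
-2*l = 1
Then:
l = -1/2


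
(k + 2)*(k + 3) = k^2 + 5*k + 6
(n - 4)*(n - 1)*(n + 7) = n^3 + 2*n^2 - 31*n + 28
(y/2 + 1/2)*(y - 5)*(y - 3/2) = y^3/2 - 11*y^2/4 + y/2 + 15/4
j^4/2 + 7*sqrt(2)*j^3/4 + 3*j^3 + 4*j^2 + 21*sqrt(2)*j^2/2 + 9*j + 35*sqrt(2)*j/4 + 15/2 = (j/2 + 1/2)*(j + 5)*(j + sqrt(2)/2)*(j + 3*sqrt(2))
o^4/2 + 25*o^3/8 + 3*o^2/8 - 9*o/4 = o*(o/2 + 1/2)*(o - 3/4)*(o + 6)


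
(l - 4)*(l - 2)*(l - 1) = l^3 - 7*l^2 + 14*l - 8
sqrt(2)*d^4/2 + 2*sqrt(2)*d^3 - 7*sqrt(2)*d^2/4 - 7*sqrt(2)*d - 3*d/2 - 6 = (d + 4)*(d - 3*sqrt(2)/2)*(d + sqrt(2)/2)*(sqrt(2)*d/2 + 1)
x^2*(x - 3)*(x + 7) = x^4 + 4*x^3 - 21*x^2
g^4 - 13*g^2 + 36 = (g - 3)*(g - 2)*(g + 2)*(g + 3)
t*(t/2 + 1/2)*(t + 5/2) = t^3/2 + 7*t^2/4 + 5*t/4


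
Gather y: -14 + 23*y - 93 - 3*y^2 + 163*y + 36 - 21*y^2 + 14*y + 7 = -24*y^2 + 200*y - 64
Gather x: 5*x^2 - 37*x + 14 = 5*x^2 - 37*x + 14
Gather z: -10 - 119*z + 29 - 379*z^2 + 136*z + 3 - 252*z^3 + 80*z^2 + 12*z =-252*z^3 - 299*z^2 + 29*z + 22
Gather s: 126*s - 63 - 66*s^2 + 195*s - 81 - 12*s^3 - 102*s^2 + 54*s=-12*s^3 - 168*s^2 + 375*s - 144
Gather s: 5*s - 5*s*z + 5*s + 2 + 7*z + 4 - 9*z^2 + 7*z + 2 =s*(10 - 5*z) - 9*z^2 + 14*z + 8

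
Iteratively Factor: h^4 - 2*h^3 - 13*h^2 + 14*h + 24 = (h - 4)*(h^3 + 2*h^2 - 5*h - 6) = (h - 4)*(h + 1)*(h^2 + h - 6) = (h - 4)*(h - 2)*(h + 1)*(h + 3)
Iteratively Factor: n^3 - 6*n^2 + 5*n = (n)*(n^2 - 6*n + 5) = n*(n - 5)*(n - 1)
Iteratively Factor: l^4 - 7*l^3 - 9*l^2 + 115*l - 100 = (l - 5)*(l^3 - 2*l^2 - 19*l + 20) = (l - 5)*(l + 4)*(l^2 - 6*l + 5) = (l - 5)*(l - 1)*(l + 4)*(l - 5)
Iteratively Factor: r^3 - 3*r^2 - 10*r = (r)*(r^2 - 3*r - 10) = r*(r + 2)*(r - 5)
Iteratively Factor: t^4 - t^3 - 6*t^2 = (t)*(t^3 - t^2 - 6*t) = t*(t + 2)*(t^2 - 3*t) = t^2*(t + 2)*(t - 3)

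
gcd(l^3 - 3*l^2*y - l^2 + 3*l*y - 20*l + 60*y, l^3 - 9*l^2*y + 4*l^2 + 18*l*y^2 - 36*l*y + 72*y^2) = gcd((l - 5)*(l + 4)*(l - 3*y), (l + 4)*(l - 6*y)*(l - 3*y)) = -l^2 + 3*l*y - 4*l + 12*y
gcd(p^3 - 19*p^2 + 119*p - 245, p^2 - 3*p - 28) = p - 7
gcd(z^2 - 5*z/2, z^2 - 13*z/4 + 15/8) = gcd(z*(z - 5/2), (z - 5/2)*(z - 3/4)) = z - 5/2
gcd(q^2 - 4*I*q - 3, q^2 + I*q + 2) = q - I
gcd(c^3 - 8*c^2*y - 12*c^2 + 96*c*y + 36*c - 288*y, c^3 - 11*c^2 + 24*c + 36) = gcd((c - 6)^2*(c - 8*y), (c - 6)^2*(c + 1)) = c^2 - 12*c + 36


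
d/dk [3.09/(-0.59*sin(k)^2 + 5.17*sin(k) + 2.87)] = (3.6462*sin(k) - 15.9753)*cos(k)/(-0.59*sin(k)^2 + 5.17*sin(k) + 2.87)^2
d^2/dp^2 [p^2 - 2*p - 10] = 2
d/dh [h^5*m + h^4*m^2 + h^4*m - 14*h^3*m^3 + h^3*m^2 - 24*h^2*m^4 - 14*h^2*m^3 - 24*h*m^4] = m*(5*h^4 + 4*h^3*m + 4*h^3 - 42*h^2*m^2 + 3*h^2*m - 48*h*m^3 - 28*h*m^2 - 24*m^3)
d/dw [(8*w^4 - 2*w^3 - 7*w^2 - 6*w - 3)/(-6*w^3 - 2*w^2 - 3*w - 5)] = (-48*w^6 - 32*w^5 - 110*w^4 - 220*w^3 - 15*w^2 + 58*w + 21)/(36*w^6 + 24*w^5 + 40*w^4 + 72*w^3 + 29*w^2 + 30*w + 25)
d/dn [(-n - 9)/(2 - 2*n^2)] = (n^2 - 2*n*(n + 9) - 1)/(2*(n^2 - 1)^2)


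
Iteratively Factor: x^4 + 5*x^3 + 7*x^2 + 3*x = (x + 1)*(x^3 + 4*x^2 + 3*x) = (x + 1)^2*(x^2 + 3*x) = (x + 1)^2*(x + 3)*(x)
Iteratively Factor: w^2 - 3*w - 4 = (w - 4)*(w + 1)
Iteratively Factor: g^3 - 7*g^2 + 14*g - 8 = (g - 2)*(g^2 - 5*g + 4) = (g - 4)*(g - 2)*(g - 1)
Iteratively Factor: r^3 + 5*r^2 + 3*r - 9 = (r - 1)*(r^2 + 6*r + 9) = (r - 1)*(r + 3)*(r + 3)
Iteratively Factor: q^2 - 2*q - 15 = (q - 5)*(q + 3)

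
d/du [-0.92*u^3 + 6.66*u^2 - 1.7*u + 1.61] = -2.76*u^2 + 13.32*u - 1.7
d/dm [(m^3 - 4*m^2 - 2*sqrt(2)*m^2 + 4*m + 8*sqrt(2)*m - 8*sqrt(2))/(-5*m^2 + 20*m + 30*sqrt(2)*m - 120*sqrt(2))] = (-m^4 + 8*m^3 + 12*sqrt(2)*m^3 - 96*sqrt(2)*m^2 - 36*m^2 + 192*m + 176*sqrt(2)*m - 288 - 64*sqrt(2))/(5*(m^4 - 12*sqrt(2)*m^3 - 8*m^3 + 88*m^2 + 96*sqrt(2)*m^2 - 576*m - 192*sqrt(2)*m + 1152))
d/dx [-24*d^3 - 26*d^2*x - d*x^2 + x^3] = -26*d^2 - 2*d*x + 3*x^2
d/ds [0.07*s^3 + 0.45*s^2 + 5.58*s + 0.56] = 0.21*s^2 + 0.9*s + 5.58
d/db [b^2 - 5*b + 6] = 2*b - 5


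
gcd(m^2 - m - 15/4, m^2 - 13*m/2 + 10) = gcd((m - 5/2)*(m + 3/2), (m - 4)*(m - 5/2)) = m - 5/2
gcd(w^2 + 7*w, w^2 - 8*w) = w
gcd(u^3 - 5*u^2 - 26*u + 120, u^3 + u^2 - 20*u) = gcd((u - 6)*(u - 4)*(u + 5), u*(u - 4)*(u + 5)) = u^2 + u - 20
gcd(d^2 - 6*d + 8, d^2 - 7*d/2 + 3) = d - 2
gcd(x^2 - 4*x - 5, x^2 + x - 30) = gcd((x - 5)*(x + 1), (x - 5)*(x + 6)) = x - 5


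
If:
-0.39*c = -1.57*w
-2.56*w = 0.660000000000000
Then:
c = -1.04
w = -0.26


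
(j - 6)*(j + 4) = j^2 - 2*j - 24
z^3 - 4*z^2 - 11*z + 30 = (z - 5)*(z - 2)*(z + 3)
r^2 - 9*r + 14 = (r - 7)*(r - 2)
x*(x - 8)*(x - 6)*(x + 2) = x^4 - 12*x^3 + 20*x^2 + 96*x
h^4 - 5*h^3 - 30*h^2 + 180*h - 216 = (h - 6)*(h - 3)*(h - 2)*(h + 6)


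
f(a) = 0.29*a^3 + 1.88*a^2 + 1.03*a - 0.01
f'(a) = 0.87*a^2 + 3.76*a + 1.03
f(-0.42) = -0.13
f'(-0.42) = -0.40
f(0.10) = 0.11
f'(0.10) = 1.41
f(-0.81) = 0.24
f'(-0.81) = -1.44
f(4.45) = 67.36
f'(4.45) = 34.99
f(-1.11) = 0.77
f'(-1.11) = -2.07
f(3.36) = 35.68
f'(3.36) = 23.49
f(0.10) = 0.11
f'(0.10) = 1.41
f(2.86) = 25.10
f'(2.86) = 18.90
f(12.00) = 784.19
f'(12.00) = 171.43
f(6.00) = 136.49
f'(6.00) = 54.91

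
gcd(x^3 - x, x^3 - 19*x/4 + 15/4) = x - 1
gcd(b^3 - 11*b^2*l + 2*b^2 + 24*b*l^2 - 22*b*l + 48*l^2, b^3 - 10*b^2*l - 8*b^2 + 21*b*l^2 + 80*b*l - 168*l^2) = b - 3*l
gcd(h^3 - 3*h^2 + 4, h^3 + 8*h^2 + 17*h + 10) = h + 1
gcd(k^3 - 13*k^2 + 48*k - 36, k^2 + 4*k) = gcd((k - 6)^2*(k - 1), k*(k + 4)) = 1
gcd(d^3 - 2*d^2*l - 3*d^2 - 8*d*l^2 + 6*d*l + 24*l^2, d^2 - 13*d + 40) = 1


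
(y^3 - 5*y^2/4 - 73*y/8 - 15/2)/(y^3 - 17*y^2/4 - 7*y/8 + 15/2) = (2*y + 3)/(2*y - 3)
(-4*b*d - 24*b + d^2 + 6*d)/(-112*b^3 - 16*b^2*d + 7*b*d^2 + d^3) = (d + 6)/(28*b^2 + 11*b*d + d^2)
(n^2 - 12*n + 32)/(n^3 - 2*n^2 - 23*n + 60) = (n - 8)/(n^2 + 2*n - 15)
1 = 1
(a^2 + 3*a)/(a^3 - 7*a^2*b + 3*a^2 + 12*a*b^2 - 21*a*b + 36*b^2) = a/(a^2 - 7*a*b + 12*b^2)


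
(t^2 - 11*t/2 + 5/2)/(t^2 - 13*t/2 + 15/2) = (2*t - 1)/(2*t - 3)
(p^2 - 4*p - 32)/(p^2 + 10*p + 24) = (p - 8)/(p + 6)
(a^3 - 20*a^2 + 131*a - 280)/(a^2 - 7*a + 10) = (a^2 - 15*a + 56)/(a - 2)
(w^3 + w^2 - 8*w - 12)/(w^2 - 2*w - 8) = (w^2 - w - 6)/(w - 4)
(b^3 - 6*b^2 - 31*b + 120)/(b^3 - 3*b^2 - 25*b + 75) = (b - 8)/(b - 5)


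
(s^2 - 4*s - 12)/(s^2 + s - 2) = (s - 6)/(s - 1)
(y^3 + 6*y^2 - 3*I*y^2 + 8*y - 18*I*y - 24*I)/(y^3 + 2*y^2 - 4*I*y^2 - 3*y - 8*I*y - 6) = (y + 4)/(y - I)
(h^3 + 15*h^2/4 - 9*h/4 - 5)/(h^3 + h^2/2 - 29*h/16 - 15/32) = 8*(h^2 + 5*h + 4)/(8*h^2 + 14*h + 3)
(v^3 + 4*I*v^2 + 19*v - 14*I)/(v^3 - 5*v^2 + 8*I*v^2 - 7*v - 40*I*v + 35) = (v^2 - 3*I*v - 2)/(v^2 + v*(-5 + I) - 5*I)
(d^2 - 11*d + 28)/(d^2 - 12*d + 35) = (d - 4)/(d - 5)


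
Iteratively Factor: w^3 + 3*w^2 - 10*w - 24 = (w + 4)*(w^2 - w - 6) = (w - 3)*(w + 4)*(w + 2)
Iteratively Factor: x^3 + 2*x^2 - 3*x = (x - 1)*(x^2 + 3*x) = x*(x - 1)*(x + 3)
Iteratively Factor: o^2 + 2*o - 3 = (o + 3)*(o - 1)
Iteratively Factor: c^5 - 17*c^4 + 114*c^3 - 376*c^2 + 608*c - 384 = (c - 4)*(c^4 - 13*c^3 + 62*c^2 - 128*c + 96) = (c - 4)^2*(c^3 - 9*c^2 + 26*c - 24) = (c - 4)^2*(c - 3)*(c^2 - 6*c + 8) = (c - 4)^3*(c - 3)*(c - 2)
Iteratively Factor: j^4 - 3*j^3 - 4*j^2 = (j)*(j^3 - 3*j^2 - 4*j) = j*(j + 1)*(j^2 - 4*j) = j^2*(j + 1)*(j - 4)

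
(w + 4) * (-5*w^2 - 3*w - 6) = -5*w^3 - 23*w^2 - 18*w - 24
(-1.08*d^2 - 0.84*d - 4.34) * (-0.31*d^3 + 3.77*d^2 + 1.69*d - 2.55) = 0.3348*d^5 - 3.8112*d^4 - 3.6466*d^3 - 15.0274*d^2 - 5.1926*d + 11.067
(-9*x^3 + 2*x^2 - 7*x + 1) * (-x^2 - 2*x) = 9*x^5 + 16*x^4 + 3*x^3 + 13*x^2 - 2*x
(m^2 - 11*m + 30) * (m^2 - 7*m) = m^4 - 18*m^3 + 107*m^2 - 210*m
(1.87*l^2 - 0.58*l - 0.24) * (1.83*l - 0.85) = 3.4221*l^3 - 2.6509*l^2 + 0.0538*l + 0.204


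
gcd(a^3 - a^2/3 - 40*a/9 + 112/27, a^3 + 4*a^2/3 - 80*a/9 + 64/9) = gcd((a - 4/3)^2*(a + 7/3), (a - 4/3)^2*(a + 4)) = a^2 - 8*a/3 + 16/9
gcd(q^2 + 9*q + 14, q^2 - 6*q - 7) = 1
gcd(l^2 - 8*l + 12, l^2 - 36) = l - 6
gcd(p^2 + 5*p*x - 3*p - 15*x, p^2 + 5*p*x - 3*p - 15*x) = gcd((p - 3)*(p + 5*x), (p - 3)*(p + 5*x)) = p^2 + 5*p*x - 3*p - 15*x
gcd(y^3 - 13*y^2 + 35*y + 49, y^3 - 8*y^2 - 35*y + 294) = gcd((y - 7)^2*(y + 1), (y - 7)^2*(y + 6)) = y^2 - 14*y + 49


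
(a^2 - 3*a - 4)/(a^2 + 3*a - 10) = (a^2 - 3*a - 4)/(a^2 + 3*a - 10)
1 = 1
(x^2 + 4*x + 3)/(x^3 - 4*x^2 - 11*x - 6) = (x + 3)/(x^2 - 5*x - 6)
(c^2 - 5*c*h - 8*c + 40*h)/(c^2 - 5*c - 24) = (c - 5*h)/(c + 3)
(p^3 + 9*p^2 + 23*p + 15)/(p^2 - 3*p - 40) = (p^2 + 4*p + 3)/(p - 8)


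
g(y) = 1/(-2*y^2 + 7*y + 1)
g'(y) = (4*y - 7)/(-2*y^2 + 7*y + 1)^2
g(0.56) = 0.23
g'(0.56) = -0.26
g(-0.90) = -0.14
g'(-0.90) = -0.22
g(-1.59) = -0.07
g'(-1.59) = -0.06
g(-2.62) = -0.03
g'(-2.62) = -0.02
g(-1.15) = -0.10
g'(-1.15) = -0.12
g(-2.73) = -0.03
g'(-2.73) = -0.02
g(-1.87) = -0.05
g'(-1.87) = -0.04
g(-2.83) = -0.03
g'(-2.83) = -0.02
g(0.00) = 1.00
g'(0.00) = -7.00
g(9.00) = -0.01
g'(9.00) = 0.00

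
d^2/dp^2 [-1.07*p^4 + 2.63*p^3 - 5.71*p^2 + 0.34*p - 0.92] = -12.84*p^2 + 15.78*p - 11.42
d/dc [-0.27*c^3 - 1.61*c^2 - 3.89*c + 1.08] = -0.81*c^2 - 3.22*c - 3.89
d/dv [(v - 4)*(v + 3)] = 2*v - 1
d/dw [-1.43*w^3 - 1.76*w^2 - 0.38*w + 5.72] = -4.29*w^2 - 3.52*w - 0.38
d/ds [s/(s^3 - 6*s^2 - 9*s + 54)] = (s^3 - 6*s^2 + 3*s*(-s^2 + 4*s + 3) - 9*s + 54)/(s^3 - 6*s^2 - 9*s + 54)^2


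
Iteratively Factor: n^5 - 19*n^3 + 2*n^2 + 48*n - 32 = (n + 4)*(n^4 - 4*n^3 - 3*n^2 + 14*n - 8) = (n - 1)*(n + 4)*(n^3 - 3*n^2 - 6*n + 8) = (n - 4)*(n - 1)*(n + 4)*(n^2 + n - 2) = (n - 4)*(n - 1)^2*(n + 4)*(n + 2)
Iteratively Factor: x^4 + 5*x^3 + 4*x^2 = (x + 1)*(x^3 + 4*x^2) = (x + 1)*(x + 4)*(x^2) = x*(x + 1)*(x + 4)*(x)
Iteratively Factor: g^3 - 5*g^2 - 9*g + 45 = (g + 3)*(g^2 - 8*g + 15) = (g - 5)*(g + 3)*(g - 3)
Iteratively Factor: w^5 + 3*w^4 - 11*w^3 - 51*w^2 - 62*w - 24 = (w + 1)*(w^4 + 2*w^3 - 13*w^2 - 38*w - 24) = (w - 4)*(w + 1)*(w^3 + 6*w^2 + 11*w + 6) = (w - 4)*(w + 1)*(w + 2)*(w^2 + 4*w + 3) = (w - 4)*(w + 1)*(w + 2)*(w + 3)*(w + 1)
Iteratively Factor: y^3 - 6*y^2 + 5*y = (y - 5)*(y^2 - y) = y*(y - 5)*(y - 1)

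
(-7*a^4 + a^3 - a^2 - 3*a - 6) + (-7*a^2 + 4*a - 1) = -7*a^4 + a^3 - 8*a^2 + a - 7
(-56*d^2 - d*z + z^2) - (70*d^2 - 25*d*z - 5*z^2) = -126*d^2 + 24*d*z + 6*z^2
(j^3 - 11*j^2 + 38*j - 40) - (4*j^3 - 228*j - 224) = -3*j^3 - 11*j^2 + 266*j + 184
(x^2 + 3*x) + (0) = x^2 + 3*x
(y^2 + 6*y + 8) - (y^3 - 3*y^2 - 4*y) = -y^3 + 4*y^2 + 10*y + 8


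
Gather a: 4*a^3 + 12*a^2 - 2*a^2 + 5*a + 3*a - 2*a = 4*a^3 + 10*a^2 + 6*a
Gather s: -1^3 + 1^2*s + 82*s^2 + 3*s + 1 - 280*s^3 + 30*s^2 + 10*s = -280*s^3 + 112*s^2 + 14*s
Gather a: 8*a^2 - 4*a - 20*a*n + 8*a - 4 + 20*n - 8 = 8*a^2 + a*(4 - 20*n) + 20*n - 12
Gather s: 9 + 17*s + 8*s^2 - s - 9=8*s^2 + 16*s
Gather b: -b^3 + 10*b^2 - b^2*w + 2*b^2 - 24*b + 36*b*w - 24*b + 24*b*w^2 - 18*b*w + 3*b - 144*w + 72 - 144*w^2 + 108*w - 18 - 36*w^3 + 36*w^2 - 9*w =-b^3 + b^2*(12 - w) + b*(24*w^2 + 18*w - 45) - 36*w^3 - 108*w^2 - 45*w + 54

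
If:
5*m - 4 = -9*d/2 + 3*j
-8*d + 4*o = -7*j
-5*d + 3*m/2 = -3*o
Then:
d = 348*o/745 + 168/745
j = 192/745 - 28*o/745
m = 112/149 - 66*o/149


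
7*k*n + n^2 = n*(7*k + n)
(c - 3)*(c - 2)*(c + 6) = c^3 + c^2 - 24*c + 36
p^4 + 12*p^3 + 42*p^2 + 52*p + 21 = (p + 1)^2*(p + 3)*(p + 7)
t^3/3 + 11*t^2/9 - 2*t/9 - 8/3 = (t/3 + 1)*(t - 4/3)*(t + 2)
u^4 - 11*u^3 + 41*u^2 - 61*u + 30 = (u - 5)*(u - 3)*(u - 2)*(u - 1)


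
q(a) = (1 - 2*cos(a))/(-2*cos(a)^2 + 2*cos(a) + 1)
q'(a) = (1 - 2*cos(a))*(-4*sin(a)*cos(a) + 2*sin(a))/(-2*cos(a)^2 + 2*cos(a) + 1)^2 + 2*sin(a)/(-2*cos(a)^2 + 2*cos(a) + 1) = 4*(cos(a)^2 - cos(a) + 1)*sin(a)/(2*cos(a) - cos(2*a))^2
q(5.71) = -0.54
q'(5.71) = -1.17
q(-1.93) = 34.20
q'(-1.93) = -2227.56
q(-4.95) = 0.39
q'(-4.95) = 1.72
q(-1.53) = 0.85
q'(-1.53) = -3.30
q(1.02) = -0.03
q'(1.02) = 1.14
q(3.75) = -1.33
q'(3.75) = -1.44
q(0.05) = -1.00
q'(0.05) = 0.20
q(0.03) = -1.00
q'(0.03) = 0.12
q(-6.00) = -0.85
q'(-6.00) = 0.93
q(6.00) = -0.85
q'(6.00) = -0.93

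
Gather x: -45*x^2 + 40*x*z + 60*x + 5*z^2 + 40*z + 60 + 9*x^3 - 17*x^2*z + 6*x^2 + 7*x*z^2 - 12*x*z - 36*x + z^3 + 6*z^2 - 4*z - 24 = 9*x^3 + x^2*(-17*z - 39) + x*(7*z^2 + 28*z + 24) + z^3 + 11*z^2 + 36*z + 36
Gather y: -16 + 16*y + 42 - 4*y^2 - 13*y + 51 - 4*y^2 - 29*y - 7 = -8*y^2 - 26*y + 70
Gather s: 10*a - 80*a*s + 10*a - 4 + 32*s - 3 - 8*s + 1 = 20*a + s*(24 - 80*a) - 6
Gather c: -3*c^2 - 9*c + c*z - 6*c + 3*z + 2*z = -3*c^2 + c*(z - 15) + 5*z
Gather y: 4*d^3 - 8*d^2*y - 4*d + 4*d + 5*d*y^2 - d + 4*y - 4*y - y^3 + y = 4*d^3 + 5*d*y^2 - d - y^3 + y*(1 - 8*d^2)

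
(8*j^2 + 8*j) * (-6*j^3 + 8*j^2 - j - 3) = -48*j^5 + 16*j^4 + 56*j^3 - 32*j^2 - 24*j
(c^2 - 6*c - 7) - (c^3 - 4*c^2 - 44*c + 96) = -c^3 + 5*c^2 + 38*c - 103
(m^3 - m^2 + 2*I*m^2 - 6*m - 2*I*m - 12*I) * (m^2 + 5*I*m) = m^5 - m^4 + 7*I*m^4 - 16*m^3 - 7*I*m^3 + 10*m^2 - 42*I*m^2 + 60*m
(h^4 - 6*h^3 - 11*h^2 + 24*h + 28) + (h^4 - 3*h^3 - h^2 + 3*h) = 2*h^4 - 9*h^3 - 12*h^2 + 27*h + 28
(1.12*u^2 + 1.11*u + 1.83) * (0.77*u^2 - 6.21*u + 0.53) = 0.8624*u^4 - 6.1005*u^3 - 4.8904*u^2 - 10.776*u + 0.9699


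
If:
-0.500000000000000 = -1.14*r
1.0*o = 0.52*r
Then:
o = 0.23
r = 0.44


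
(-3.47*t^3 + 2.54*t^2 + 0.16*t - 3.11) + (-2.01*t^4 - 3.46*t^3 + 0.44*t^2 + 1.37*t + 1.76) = -2.01*t^4 - 6.93*t^3 + 2.98*t^2 + 1.53*t - 1.35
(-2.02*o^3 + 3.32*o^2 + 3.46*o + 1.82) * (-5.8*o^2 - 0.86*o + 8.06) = 11.716*o^5 - 17.5188*o^4 - 39.2044*o^3 + 13.2276*o^2 + 26.3224*o + 14.6692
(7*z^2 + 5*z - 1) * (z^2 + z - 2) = 7*z^4 + 12*z^3 - 10*z^2 - 11*z + 2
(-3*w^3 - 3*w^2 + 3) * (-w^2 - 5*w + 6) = 3*w^5 + 18*w^4 - 3*w^3 - 21*w^2 - 15*w + 18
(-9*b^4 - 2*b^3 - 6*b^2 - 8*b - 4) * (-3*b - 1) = 27*b^5 + 15*b^4 + 20*b^3 + 30*b^2 + 20*b + 4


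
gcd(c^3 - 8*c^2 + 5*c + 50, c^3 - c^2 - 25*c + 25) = c - 5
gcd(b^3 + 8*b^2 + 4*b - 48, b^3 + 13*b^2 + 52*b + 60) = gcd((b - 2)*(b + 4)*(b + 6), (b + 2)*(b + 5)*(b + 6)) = b + 6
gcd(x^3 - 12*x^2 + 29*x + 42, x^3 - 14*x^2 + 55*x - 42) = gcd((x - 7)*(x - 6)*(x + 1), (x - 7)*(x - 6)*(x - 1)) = x^2 - 13*x + 42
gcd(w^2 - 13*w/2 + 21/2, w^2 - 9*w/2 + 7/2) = w - 7/2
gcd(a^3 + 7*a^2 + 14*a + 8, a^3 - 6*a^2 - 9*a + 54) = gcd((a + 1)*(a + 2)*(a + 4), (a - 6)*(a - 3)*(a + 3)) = 1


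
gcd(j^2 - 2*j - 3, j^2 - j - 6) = j - 3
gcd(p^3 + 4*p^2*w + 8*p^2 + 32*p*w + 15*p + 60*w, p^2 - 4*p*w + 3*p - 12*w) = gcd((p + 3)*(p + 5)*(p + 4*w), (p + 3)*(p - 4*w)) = p + 3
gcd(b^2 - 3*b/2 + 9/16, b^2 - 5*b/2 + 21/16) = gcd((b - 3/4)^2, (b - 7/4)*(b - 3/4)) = b - 3/4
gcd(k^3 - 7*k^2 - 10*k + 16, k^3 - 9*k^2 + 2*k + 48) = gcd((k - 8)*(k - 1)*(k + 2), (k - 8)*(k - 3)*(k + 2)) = k^2 - 6*k - 16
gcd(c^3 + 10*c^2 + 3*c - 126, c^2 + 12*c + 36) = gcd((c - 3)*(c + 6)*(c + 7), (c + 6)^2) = c + 6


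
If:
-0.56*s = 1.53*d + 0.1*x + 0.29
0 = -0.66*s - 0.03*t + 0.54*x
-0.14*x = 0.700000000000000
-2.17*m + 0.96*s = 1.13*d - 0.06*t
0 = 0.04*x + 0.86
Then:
No Solution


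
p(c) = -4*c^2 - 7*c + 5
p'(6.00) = -55.00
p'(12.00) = -103.00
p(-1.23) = 7.56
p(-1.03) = 7.97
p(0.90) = -4.54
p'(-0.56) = -2.52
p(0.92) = -4.83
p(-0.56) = 7.67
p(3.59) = -71.68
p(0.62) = -0.88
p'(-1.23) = 2.84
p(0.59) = -0.52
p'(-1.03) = 1.24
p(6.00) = -181.00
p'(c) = -8*c - 7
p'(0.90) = -14.20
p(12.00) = -655.00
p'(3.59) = -35.72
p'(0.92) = -14.36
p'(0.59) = -11.72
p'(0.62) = -11.96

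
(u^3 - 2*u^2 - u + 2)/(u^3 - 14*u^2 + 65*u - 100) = (u^3 - 2*u^2 - u + 2)/(u^3 - 14*u^2 + 65*u - 100)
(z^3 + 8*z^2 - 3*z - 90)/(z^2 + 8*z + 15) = (z^2 + 3*z - 18)/(z + 3)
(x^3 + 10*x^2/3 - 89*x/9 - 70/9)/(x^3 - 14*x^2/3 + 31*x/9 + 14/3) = (x + 5)/(x - 3)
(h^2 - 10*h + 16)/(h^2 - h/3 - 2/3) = 3*(-h^2 + 10*h - 16)/(-3*h^2 + h + 2)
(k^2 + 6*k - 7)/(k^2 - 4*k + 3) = (k + 7)/(k - 3)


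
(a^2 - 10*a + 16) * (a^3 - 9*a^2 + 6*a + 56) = a^5 - 19*a^4 + 112*a^3 - 148*a^2 - 464*a + 896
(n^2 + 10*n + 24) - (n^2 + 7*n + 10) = 3*n + 14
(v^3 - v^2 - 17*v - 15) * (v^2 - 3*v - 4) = v^5 - 4*v^4 - 18*v^3 + 40*v^2 + 113*v + 60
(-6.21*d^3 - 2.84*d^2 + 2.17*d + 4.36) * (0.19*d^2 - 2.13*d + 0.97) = -1.1799*d^5 + 12.6877*d^4 + 0.437799999999999*d^3 - 6.5485*d^2 - 7.1819*d + 4.2292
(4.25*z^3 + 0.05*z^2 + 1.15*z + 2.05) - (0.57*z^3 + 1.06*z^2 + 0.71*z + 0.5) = 3.68*z^3 - 1.01*z^2 + 0.44*z + 1.55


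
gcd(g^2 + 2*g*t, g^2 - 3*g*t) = g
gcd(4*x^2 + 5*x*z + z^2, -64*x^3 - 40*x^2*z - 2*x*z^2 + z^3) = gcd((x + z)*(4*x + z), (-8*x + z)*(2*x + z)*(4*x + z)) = 4*x + z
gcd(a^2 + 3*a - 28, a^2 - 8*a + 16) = a - 4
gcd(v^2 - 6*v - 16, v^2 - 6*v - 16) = v^2 - 6*v - 16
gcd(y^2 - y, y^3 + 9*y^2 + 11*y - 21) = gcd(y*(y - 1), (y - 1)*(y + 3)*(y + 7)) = y - 1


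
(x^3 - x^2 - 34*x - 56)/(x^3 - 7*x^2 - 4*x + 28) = (x + 4)/(x - 2)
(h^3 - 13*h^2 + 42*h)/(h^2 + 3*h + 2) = h*(h^2 - 13*h + 42)/(h^2 + 3*h + 2)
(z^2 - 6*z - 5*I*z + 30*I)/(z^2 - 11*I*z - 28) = (-z^2 + 6*z + 5*I*z - 30*I)/(-z^2 + 11*I*z + 28)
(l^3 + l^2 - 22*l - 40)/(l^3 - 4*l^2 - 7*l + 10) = (l + 4)/(l - 1)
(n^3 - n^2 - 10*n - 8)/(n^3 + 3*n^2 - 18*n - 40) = (n + 1)/(n + 5)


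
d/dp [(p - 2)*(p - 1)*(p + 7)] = 3*p^2 + 8*p - 19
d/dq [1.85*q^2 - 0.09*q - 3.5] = 3.7*q - 0.09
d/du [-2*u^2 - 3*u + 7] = -4*u - 3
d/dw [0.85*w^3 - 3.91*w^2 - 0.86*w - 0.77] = 2.55*w^2 - 7.82*w - 0.86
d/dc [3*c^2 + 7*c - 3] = 6*c + 7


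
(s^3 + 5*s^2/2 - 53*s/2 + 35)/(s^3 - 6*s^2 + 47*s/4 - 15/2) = 2*(s + 7)/(2*s - 3)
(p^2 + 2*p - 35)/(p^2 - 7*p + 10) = (p + 7)/(p - 2)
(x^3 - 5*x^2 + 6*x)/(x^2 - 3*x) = x - 2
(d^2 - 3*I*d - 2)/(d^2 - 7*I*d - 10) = (d - I)/(d - 5*I)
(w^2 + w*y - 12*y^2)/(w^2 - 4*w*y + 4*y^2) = (w^2 + w*y - 12*y^2)/(w^2 - 4*w*y + 4*y^2)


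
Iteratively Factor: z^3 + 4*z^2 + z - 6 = (z + 3)*(z^2 + z - 2) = (z + 2)*(z + 3)*(z - 1)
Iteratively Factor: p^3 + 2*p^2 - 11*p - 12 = (p + 4)*(p^2 - 2*p - 3) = (p - 3)*(p + 4)*(p + 1)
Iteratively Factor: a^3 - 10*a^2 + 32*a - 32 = (a - 2)*(a^2 - 8*a + 16) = (a - 4)*(a - 2)*(a - 4)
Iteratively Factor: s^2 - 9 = (s - 3)*(s + 3)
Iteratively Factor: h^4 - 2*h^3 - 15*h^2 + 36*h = (h - 3)*(h^3 + h^2 - 12*h) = (h - 3)^2*(h^2 + 4*h) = (h - 3)^2*(h + 4)*(h)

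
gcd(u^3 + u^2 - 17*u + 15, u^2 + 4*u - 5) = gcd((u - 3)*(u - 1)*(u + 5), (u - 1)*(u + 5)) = u^2 + 4*u - 5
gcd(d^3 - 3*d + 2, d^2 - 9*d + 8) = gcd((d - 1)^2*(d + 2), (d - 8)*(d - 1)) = d - 1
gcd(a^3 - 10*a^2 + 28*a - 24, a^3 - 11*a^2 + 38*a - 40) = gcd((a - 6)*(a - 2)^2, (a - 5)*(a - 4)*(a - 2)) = a - 2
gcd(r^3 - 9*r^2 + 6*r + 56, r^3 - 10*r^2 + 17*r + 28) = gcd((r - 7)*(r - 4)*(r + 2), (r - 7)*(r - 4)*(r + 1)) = r^2 - 11*r + 28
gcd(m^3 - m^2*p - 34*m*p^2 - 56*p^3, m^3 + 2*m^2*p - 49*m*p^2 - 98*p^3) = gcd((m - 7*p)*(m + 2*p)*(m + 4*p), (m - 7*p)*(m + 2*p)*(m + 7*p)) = -m^2 + 5*m*p + 14*p^2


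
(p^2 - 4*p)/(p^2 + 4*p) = (p - 4)/(p + 4)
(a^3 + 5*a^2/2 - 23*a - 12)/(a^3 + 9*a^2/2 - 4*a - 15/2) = (2*a^3 + 5*a^2 - 46*a - 24)/(2*a^3 + 9*a^2 - 8*a - 15)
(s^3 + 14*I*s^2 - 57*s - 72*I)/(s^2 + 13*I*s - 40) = (s^2 + 6*I*s - 9)/(s + 5*I)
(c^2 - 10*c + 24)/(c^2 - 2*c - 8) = (c - 6)/(c + 2)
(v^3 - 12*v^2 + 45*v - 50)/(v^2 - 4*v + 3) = (v^3 - 12*v^2 + 45*v - 50)/(v^2 - 4*v + 3)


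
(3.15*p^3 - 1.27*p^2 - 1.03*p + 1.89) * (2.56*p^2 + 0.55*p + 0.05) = 8.064*p^5 - 1.5187*p^4 - 3.1778*p^3 + 4.2084*p^2 + 0.988*p + 0.0945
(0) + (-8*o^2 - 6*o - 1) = -8*o^2 - 6*o - 1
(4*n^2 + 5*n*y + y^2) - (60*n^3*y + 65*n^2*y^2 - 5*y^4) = -60*n^3*y - 65*n^2*y^2 + 4*n^2 + 5*n*y + 5*y^4 + y^2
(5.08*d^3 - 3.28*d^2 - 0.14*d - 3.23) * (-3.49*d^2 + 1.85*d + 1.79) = -17.7292*d^5 + 20.8452*d^4 + 3.5138*d^3 + 5.1425*d^2 - 6.2261*d - 5.7817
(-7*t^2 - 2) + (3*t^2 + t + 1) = -4*t^2 + t - 1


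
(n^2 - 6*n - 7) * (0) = 0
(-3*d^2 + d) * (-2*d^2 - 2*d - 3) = 6*d^4 + 4*d^3 + 7*d^2 - 3*d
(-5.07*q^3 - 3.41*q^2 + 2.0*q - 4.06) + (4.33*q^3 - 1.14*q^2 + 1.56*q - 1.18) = -0.74*q^3 - 4.55*q^2 + 3.56*q - 5.24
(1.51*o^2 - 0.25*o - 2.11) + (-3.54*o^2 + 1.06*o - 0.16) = -2.03*o^2 + 0.81*o - 2.27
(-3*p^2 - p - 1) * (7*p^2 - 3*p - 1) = -21*p^4 + 2*p^3 - p^2 + 4*p + 1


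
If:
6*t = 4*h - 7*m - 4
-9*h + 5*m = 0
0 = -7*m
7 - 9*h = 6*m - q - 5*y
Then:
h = 0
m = 0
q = -5*y - 7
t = -2/3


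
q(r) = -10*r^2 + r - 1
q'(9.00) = -179.00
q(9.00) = -802.00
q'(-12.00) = 241.00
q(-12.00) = -1453.00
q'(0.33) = -5.60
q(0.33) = -1.76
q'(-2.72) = 55.40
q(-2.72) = -77.70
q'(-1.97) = 40.40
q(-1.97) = -41.78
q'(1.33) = -25.60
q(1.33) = -17.36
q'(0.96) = -18.20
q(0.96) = -9.26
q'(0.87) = -16.40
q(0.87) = -7.70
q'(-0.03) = 1.60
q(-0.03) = -1.04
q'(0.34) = -5.80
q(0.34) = -1.82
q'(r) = 1 - 20*r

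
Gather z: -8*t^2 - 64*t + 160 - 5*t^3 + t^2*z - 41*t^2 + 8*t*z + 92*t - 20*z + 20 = -5*t^3 - 49*t^2 + 28*t + z*(t^2 + 8*t - 20) + 180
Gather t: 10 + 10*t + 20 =10*t + 30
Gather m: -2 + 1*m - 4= m - 6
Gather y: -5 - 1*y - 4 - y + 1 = -2*y - 8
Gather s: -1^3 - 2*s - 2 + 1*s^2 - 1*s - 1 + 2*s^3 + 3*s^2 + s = 2*s^3 + 4*s^2 - 2*s - 4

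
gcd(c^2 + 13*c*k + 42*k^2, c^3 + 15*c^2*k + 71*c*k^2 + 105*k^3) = c + 7*k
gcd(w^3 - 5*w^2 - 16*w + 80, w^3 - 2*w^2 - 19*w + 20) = w^2 - w - 20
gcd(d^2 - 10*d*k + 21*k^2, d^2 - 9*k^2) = d - 3*k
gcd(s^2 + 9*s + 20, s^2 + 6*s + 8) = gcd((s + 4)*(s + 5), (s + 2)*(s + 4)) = s + 4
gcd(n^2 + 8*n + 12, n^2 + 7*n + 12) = 1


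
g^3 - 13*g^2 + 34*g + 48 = (g - 8)*(g - 6)*(g + 1)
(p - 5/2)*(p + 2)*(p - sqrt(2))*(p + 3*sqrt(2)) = p^4 - p^3/2 + 2*sqrt(2)*p^3 - 11*p^2 - sqrt(2)*p^2 - 10*sqrt(2)*p + 3*p + 30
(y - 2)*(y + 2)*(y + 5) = y^3 + 5*y^2 - 4*y - 20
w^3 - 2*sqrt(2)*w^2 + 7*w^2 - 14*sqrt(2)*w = w*(w + 7)*(w - 2*sqrt(2))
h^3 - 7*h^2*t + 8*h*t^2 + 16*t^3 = (h - 4*t)^2*(h + t)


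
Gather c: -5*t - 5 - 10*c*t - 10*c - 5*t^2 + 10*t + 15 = c*(-10*t - 10) - 5*t^2 + 5*t + 10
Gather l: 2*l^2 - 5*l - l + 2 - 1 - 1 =2*l^2 - 6*l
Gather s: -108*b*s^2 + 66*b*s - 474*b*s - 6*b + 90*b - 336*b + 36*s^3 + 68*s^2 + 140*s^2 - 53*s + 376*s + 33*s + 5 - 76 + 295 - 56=-252*b + 36*s^3 + s^2*(208 - 108*b) + s*(356 - 408*b) + 168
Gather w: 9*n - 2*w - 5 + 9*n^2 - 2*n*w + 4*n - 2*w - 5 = 9*n^2 + 13*n + w*(-2*n - 4) - 10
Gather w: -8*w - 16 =-8*w - 16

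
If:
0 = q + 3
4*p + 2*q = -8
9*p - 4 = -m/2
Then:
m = 17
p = -1/2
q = -3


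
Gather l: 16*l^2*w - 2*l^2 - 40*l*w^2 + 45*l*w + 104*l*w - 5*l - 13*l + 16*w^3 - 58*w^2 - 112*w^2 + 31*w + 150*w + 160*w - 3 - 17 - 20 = l^2*(16*w - 2) + l*(-40*w^2 + 149*w - 18) + 16*w^3 - 170*w^2 + 341*w - 40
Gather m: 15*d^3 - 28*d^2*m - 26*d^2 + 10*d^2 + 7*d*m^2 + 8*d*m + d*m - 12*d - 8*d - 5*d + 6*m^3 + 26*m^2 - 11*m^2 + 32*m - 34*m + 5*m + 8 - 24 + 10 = 15*d^3 - 16*d^2 - 25*d + 6*m^3 + m^2*(7*d + 15) + m*(-28*d^2 + 9*d + 3) - 6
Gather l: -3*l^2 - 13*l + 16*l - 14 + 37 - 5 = -3*l^2 + 3*l + 18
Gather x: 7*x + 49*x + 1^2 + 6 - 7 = 56*x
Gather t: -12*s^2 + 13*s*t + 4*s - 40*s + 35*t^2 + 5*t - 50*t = -12*s^2 - 36*s + 35*t^2 + t*(13*s - 45)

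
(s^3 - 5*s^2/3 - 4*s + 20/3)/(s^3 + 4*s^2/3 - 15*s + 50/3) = (s + 2)/(s + 5)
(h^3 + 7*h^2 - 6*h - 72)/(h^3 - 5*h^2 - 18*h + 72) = (h + 6)/(h - 6)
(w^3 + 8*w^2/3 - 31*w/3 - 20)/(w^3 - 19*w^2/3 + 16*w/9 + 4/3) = 3*(3*w^3 + 8*w^2 - 31*w - 60)/(9*w^3 - 57*w^2 + 16*w + 12)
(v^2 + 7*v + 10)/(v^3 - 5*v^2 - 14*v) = (v + 5)/(v*(v - 7))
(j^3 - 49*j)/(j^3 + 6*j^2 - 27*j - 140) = j*(j - 7)/(j^2 - j - 20)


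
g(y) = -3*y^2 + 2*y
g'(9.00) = -52.00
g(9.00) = -225.00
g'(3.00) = -16.00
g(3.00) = -21.00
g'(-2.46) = 16.76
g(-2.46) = -23.07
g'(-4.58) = 29.48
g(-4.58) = -72.09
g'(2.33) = -11.98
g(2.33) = -11.63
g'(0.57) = -1.42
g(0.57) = 0.17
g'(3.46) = -18.76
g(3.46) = -28.99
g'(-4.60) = 29.60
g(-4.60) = -72.68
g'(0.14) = 1.16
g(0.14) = 0.22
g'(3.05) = -16.30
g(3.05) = -21.81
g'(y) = 2 - 6*y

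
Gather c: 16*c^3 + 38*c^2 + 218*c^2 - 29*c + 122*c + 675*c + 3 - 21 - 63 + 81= 16*c^3 + 256*c^2 + 768*c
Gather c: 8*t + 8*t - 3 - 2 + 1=16*t - 4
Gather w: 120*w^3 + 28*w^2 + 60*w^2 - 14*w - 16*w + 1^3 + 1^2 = 120*w^3 + 88*w^2 - 30*w + 2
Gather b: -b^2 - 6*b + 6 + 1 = -b^2 - 6*b + 7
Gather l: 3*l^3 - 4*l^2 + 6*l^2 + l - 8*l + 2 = 3*l^3 + 2*l^2 - 7*l + 2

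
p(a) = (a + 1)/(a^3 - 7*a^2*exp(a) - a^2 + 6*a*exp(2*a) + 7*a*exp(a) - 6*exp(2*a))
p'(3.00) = 0.00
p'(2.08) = -0.03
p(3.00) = 0.00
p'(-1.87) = -0.02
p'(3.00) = 0.00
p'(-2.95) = 0.01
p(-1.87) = 0.05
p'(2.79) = -0.00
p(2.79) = 0.00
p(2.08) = 0.01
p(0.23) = -0.21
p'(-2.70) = 0.01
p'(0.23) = -0.20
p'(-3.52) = 0.01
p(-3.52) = 0.04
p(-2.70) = 0.05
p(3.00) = 0.00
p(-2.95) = 0.05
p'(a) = (a + 1)*(7*a^2*exp(a) - 3*a^2 - 12*a*exp(2*a) + 7*a*exp(a) + 2*a + 6*exp(2*a) - 7*exp(a))/(a^3 - 7*a^2*exp(a) - a^2 + 6*a*exp(2*a) + 7*a*exp(a) - 6*exp(2*a))^2 + 1/(a^3 - 7*a^2*exp(a) - a^2 + 6*a*exp(2*a) + 7*a*exp(a) - 6*exp(2*a)) = (a^3 - 7*a^2*exp(a) - a^2 + 6*a*exp(2*a) + 7*a*exp(a) + (a + 1)*(7*a^2*exp(a) - 3*a^2 - 12*a*exp(2*a) + 7*a*exp(a) + 2*a + 6*exp(2*a) - 7*exp(a)) - 6*exp(2*a))/(a^3 - 7*a^2*exp(a) - a^2 + 6*a*exp(2*a) + 7*a*exp(a) - 6*exp(2*a))^2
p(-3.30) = 0.05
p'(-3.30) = 0.01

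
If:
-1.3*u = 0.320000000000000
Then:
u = -0.25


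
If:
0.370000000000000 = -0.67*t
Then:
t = -0.55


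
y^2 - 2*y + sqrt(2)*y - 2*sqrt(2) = (y - 2)*(y + sqrt(2))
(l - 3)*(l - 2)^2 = l^3 - 7*l^2 + 16*l - 12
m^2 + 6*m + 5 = (m + 1)*(m + 5)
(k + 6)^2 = k^2 + 12*k + 36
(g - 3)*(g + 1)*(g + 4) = g^3 + 2*g^2 - 11*g - 12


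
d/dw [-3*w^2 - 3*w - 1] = -6*w - 3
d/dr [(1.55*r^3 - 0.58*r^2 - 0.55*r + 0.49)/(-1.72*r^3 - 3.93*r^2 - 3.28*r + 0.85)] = (-7.0891*r^4 - 12.06*r^3 + 6.2218*r^2 + 2.8654*r + 1.1397)/(2.9584*r^6 + 13.5192*r^5 + 26.7281*r^4 + 22.8568*r^3 + 4.0774*r^2 - 5.576*r + 0.7225)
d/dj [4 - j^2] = -2*j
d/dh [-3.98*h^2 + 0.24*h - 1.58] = 0.24 - 7.96*h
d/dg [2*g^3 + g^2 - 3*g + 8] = 6*g^2 + 2*g - 3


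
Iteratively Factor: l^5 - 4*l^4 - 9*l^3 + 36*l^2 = (l - 4)*(l^4 - 9*l^2) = (l - 4)*(l - 3)*(l^3 + 3*l^2) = l*(l - 4)*(l - 3)*(l^2 + 3*l) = l^2*(l - 4)*(l - 3)*(l + 3)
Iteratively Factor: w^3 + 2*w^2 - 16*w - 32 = (w + 2)*(w^2 - 16) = (w - 4)*(w + 2)*(w + 4)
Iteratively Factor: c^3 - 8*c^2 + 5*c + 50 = (c + 2)*(c^2 - 10*c + 25) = (c - 5)*(c + 2)*(c - 5)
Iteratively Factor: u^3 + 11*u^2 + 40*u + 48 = (u + 3)*(u^2 + 8*u + 16) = (u + 3)*(u + 4)*(u + 4)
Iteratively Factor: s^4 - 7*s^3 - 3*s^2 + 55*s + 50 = (s - 5)*(s^3 - 2*s^2 - 13*s - 10) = (s - 5)^2*(s^2 + 3*s + 2) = (s - 5)^2*(s + 1)*(s + 2)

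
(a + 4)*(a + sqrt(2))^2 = a^3 + 2*sqrt(2)*a^2 + 4*a^2 + 2*a + 8*sqrt(2)*a + 8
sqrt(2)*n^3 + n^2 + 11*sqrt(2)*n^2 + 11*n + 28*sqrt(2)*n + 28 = (n + 4)*(n + 7)*(sqrt(2)*n + 1)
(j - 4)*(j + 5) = j^2 + j - 20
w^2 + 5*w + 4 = (w + 1)*(w + 4)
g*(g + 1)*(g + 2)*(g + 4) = g^4 + 7*g^3 + 14*g^2 + 8*g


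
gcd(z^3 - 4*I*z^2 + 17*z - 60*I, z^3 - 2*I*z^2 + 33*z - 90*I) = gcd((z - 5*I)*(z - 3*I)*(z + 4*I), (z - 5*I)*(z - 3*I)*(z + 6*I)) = z^2 - 8*I*z - 15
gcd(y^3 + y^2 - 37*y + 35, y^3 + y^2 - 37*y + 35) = y^3 + y^2 - 37*y + 35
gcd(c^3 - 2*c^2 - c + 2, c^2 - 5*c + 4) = c - 1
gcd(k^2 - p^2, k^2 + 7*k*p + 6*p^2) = k + p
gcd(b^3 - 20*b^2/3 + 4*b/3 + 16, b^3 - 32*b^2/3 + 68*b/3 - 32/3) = b - 2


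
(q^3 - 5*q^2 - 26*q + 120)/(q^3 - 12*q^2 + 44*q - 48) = (q + 5)/(q - 2)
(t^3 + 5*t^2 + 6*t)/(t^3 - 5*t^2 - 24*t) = (t + 2)/(t - 8)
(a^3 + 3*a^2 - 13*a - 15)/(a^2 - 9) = (a^2 + 6*a + 5)/(a + 3)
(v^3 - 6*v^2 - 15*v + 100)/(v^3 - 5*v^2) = (v^2 - v - 20)/v^2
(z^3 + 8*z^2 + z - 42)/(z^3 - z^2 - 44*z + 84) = (z + 3)/(z - 6)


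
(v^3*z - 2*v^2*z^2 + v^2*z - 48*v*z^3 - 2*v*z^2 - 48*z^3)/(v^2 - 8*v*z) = z*(v^2 + 6*v*z + v + 6*z)/v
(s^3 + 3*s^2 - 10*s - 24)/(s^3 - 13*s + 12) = (s + 2)/(s - 1)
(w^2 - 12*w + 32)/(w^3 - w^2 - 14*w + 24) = (w^2 - 12*w + 32)/(w^3 - w^2 - 14*w + 24)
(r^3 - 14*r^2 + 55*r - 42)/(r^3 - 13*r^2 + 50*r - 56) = (r^2 - 7*r + 6)/(r^2 - 6*r + 8)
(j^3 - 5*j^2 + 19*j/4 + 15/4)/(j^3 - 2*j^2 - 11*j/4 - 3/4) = (2*j - 5)/(2*j + 1)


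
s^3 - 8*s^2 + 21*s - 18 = (s - 3)^2*(s - 2)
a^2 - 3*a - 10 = (a - 5)*(a + 2)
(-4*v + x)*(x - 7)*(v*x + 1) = -4*v^2*x^2 + 28*v^2*x + v*x^3 - 7*v*x^2 - 4*v*x + 28*v + x^2 - 7*x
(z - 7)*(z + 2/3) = z^2 - 19*z/3 - 14/3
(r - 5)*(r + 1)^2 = r^3 - 3*r^2 - 9*r - 5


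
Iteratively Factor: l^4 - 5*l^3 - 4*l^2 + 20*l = (l - 5)*(l^3 - 4*l) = (l - 5)*(l - 2)*(l^2 + 2*l) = (l - 5)*(l - 2)*(l + 2)*(l)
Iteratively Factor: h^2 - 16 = (h - 4)*(h + 4)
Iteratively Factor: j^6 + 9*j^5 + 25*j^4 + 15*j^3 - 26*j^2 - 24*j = (j - 1)*(j^5 + 10*j^4 + 35*j^3 + 50*j^2 + 24*j) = (j - 1)*(j + 4)*(j^4 + 6*j^3 + 11*j^2 + 6*j) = (j - 1)*(j + 1)*(j + 4)*(j^3 + 5*j^2 + 6*j) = (j - 1)*(j + 1)*(j + 2)*(j + 4)*(j^2 + 3*j) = j*(j - 1)*(j + 1)*(j + 2)*(j + 4)*(j + 3)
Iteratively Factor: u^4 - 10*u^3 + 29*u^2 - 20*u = (u - 5)*(u^3 - 5*u^2 + 4*u) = (u - 5)*(u - 4)*(u^2 - u) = (u - 5)*(u - 4)*(u - 1)*(u)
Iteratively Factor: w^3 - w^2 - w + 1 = (w - 1)*(w^2 - 1) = (w - 1)^2*(w + 1)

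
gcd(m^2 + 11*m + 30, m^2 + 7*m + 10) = m + 5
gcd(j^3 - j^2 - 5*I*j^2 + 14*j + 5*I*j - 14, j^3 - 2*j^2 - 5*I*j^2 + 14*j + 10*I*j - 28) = j^2 - 5*I*j + 14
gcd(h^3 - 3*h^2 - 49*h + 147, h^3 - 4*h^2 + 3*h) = h - 3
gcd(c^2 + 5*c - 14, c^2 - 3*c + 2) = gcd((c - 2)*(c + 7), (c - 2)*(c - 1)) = c - 2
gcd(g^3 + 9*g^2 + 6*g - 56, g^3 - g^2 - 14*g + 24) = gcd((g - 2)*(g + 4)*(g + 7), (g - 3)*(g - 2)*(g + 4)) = g^2 + 2*g - 8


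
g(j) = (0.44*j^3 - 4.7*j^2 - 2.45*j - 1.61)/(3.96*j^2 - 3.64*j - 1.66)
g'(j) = (3.64 - 7.92*j)*(0.44*j^3 - 4.7*j^2 - 2.45*j - 1.61)/(3.96*j^2 - 3.64*j - 1.66)^2 + (1.32*j^2 - 9.4*j - 2.45)/(3.96*j^2 - 3.64*j - 1.66)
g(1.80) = -4.05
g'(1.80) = 6.03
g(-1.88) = -0.86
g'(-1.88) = 0.20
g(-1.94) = -0.87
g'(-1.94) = 0.20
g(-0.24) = 2.33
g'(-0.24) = -22.88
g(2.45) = -2.23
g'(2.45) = 1.33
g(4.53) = -1.08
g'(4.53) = 0.27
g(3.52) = -1.42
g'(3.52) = 0.44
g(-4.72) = -1.36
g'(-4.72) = 0.15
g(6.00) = -0.76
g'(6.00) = 0.18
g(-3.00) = -1.08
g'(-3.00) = 0.18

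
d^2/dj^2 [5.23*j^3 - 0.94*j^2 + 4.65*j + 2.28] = 31.38*j - 1.88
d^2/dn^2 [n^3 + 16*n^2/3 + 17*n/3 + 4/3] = 6*n + 32/3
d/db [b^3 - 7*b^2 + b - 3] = 3*b^2 - 14*b + 1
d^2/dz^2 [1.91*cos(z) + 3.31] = -1.91*cos(z)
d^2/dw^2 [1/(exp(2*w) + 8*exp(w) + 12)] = 4*(-(exp(w) + 2)*(exp(2*w) + 8*exp(w) + 12) + 2*(exp(w) + 4)^2*exp(w))*exp(w)/(exp(2*w) + 8*exp(w) + 12)^3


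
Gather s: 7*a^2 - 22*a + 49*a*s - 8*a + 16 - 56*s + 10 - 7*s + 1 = 7*a^2 - 30*a + s*(49*a - 63) + 27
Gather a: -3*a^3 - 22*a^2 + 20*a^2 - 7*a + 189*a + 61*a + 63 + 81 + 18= -3*a^3 - 2*a^2 + 243*a + 162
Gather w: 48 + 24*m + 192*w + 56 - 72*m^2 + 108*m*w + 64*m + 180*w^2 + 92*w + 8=-72*m^2 + 88*m + 180*w^2 + w*(108*m + 284) + 112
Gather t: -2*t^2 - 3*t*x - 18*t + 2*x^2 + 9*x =-2*t^2 + t*(-3*x - 18) + 2*x^2 + 9*x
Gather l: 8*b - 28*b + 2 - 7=-20*b - 5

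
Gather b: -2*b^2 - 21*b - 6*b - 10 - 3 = -2*b^2 - 27*b - 13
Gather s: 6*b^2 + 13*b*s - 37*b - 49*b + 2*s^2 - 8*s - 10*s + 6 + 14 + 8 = 6*b^2 - 86*b + 2*s^2 + s*(13*b - 18) + 28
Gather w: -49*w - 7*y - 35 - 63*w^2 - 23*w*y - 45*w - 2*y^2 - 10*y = -63*w^2 + w*(-23*y - 94) - 2*y^2 - 17*y - 35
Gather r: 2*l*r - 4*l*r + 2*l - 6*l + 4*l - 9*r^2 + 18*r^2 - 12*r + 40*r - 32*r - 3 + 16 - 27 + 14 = 9*r^2 + r*(-2*l - 4)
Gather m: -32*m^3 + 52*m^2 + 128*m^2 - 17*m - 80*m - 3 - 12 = -32*m^3 + 180*m^2 - 97*m - 15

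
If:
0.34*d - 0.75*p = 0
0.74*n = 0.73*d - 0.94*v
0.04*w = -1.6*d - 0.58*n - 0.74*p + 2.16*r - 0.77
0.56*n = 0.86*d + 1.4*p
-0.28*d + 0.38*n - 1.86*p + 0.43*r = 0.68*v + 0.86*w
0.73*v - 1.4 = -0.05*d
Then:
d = -1.53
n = -4.08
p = -0.69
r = -2.15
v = 2.02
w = -2.48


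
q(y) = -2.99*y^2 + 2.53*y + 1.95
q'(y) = 2.53 - 5.98*y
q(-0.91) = -2.83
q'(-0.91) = 7.97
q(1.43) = -0.55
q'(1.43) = -6.02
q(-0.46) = 0.15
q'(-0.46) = 5.28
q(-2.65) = -25.75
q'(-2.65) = 18.38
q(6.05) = -92.18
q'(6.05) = -33.65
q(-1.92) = -13.93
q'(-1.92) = 14.01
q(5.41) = -71.87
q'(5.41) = -29.82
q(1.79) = -3.10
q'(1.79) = -8.17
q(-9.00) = -263.01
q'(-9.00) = 56.35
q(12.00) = -398.25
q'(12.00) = -69.23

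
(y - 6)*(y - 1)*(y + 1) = y^3 - 6*y^2 - y + 6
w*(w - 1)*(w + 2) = w^3 + w^2 - 2*w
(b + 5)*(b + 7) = b^2 + 12*b + 35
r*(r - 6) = r^2 - 6*r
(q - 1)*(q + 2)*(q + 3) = q^3 + 4*q^2 + q - 6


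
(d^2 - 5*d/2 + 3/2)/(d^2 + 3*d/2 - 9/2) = (d - 1)/(d + 3)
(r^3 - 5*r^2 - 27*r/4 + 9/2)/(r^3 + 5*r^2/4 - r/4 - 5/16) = 4*(2*r^2 - 9*r - 18)/(8*r^2 + 14*r + 5)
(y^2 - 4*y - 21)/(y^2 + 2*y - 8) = (y^2 - 4*y - 21)/(y^2 + 2*y - 8)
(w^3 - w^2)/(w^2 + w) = w*(w - 1)/(w + 1)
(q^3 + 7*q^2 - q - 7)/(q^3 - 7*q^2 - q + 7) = (q + 7)/(q - 7)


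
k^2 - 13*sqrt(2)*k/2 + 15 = (k - 5*sqrt(2))*(k - 3*sqrt(2)/2)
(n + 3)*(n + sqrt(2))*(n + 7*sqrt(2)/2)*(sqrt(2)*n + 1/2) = sqrt(2)*n^4 + 3*sqrt(2)*n^3 + 19*n^3/2 + 37*sqrt(2)*n^2/4 + 57*n^2/2 + 7*n/2 + 111*sqrt(2)*n/4 + 21/2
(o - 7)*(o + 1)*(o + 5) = o^3 - o^2 - 37*o - 35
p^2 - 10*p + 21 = (p - 7)*(p - 3)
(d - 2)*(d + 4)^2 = d^3 + 6*d^2 - 32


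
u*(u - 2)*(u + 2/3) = u^3 - 4*u^2/3 - 4*u/3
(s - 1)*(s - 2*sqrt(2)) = s^2 - 2*sqrt(2)*s - s + 2*sqrt(2)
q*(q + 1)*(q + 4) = q^3 + 5*q^2 + 4*q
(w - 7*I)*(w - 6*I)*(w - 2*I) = w^3 - 15*I*w^2 - 68*w + 84*I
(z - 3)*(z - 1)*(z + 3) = z^3 - z^2 - 9*z + 9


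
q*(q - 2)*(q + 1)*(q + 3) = q^4 + 2*q^3 - 5*q^2 - 6*q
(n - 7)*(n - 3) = n^2 - 10*n + 21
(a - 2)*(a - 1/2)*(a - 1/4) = a^3 - 11*a^2/4 + 13*a/8 - 1/4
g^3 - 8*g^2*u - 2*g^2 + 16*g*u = g*(g - 2)*(g - 8*u)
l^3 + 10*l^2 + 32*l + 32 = (l + 2)*(l + 4)^2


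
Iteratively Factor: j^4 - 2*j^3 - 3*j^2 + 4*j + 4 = (j + 1)*(j^3 - 3*j^2 + 4) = (j - 2)*(j + 1)*(j^2 - j - 2) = (j - 2)*(j + 1)^2*(j - 2)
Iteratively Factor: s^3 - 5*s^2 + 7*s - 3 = (s - 1)*(s^2 - 4*s + 3) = (s - 1)^2*(s - 3)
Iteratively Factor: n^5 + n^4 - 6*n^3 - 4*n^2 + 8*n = (n - 1)*(n^4 + 2*n^3 - 4*n^2 - 8*n) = (n - 1)*(n + 2)*(n^3 - 4*n) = (n - 1)*(n + 2)^2*(n^2 - 2*n) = (n - 2)*(n - 1)*(n + 2)^2*(n)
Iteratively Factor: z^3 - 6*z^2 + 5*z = (z - 1)*(z^2 - 5*z) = z*(z - 1)*(z - 5)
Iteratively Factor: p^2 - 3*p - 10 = (p - 5)*(p + 2)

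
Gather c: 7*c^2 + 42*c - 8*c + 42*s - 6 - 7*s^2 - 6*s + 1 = 7*c^2 + 34*c - 7*s^2 + 36*s - 5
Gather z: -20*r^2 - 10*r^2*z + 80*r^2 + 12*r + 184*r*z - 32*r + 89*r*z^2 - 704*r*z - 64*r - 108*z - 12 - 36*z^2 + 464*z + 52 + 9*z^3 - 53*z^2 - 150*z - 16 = 60*r^2 - 84*r + 9*z^3 + z^2*(89*r - 89) + z*(-10*r^2 - 520*r + 206) + 24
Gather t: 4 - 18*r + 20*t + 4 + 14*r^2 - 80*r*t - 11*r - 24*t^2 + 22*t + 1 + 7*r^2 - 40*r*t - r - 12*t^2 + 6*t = 21*r^2 - 30*r - 36*t^2 + t*(48 - 120*r) + 9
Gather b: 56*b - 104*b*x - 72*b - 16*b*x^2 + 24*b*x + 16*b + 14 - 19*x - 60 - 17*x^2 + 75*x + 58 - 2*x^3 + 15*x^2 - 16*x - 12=b*(-16*x^2 - 80*x) - 2*x^3 - 2*x^2 + 40*x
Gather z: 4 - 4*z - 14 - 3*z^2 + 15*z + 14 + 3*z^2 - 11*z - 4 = 0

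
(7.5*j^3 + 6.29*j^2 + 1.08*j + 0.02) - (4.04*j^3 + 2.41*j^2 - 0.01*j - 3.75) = 3.46*j^3 + 3.88*j^2 + 1.09*j + 3.77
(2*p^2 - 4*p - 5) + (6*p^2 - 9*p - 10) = 8*p^2 - 13*p - 15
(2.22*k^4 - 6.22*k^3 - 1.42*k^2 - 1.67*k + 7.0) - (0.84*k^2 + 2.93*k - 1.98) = 2.22*k^4 - 6.22*k^3 - 2.26*k^2 - 4.6*k + 8.98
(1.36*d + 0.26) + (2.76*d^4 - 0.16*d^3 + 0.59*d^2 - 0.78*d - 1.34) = 2.76*d^4 - 0.16*d^3 + 0.59*d^2 + 0.58*d - 1.08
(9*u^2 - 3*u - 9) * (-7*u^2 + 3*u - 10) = -63*u^4 + 48*u^3 - 36*u^2 + 3*u + 90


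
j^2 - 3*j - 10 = (j - 5)*(j + 2)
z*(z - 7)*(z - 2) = z^3 - 9*z^2 + 14*z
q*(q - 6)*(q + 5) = q^3 - q^2 - 30*q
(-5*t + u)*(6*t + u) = -30*t^2 + t*u + u^2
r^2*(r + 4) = r^3 + 4*r^2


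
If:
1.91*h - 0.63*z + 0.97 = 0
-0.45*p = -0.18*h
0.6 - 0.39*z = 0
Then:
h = -0.00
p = -0.00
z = 1.54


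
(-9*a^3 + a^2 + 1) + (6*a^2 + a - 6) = -9*a^3 + 7*a^2 + a - 5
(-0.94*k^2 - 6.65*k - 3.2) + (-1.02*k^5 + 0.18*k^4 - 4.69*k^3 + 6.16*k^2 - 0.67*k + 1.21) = -1.02*k^5 + 0.18*k^4 - 4.69*k^3 + 5.22*k^2 - 7.32*k - 1.99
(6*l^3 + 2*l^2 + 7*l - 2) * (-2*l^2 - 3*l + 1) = -12*l^5 - 22*l^4 - 14*l^3 - 15*l^2 + 13*l - 2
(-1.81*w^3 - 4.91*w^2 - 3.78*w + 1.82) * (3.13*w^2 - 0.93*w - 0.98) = -5.6653*w^5 - 13.685*w^4 - 5.4913*w^3 + 14.0238*w^2 + 2.0118*w - 1.7836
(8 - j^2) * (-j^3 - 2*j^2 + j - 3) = j^5 + 2*j^4 - 9*j^3 - 13*j^2 + 8*j - 24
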